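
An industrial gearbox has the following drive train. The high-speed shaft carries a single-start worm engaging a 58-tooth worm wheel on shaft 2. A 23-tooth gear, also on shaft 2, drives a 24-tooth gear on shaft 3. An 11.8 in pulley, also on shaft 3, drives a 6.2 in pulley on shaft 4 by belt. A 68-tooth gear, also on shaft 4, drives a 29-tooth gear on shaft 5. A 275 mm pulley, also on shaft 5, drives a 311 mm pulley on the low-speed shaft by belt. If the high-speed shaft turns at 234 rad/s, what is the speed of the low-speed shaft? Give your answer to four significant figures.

worm 58/1 = 58 → 234/58 = 4.0345 rad/s
gear mesh 24/23 = 1.0435 → 4.0345/1.0435 = 3.8664 rad/s
belt 6.2/11.8 = 0.52542 → 3.8664/0.52542 = 7.3586 rad/s
gear mesh 29/68 = 0.42647 → 7.3586/0.42647 = 17.255 rad/s
belt 311/275 = 1.1309 → 17.255/1.1309 = 15.257 rad/s

15.26 rad/s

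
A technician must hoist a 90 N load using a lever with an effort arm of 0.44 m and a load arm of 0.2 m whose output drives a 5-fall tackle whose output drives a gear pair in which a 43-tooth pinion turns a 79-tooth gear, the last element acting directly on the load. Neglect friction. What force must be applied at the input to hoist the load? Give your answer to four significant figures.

Lever MA = effort arm / load arm = 0.44/0.2 = 2.2.
Block-and-tackle MA = number of supporting rope parts = 5.
Gear pair MA = 79/43 = 1.8372.
Combined ideal MA = 2.2 × 5 × 1.8372 = 20.209.
Effort = load / MA = 90 / 20.209 = 4.4534 N.

4.453 N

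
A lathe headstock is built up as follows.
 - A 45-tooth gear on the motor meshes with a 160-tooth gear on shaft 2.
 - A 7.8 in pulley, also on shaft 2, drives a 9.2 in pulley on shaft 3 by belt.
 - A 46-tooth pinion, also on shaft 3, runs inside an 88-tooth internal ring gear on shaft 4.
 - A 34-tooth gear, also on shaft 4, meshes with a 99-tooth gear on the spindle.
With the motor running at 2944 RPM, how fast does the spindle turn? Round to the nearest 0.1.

the motor → shaft 2 (gear mesh, 160/45): 2944 ÷ 3.5556 = 828 RPM
shaft 2 → shaft 3 (belt, 9.2/7.8): 828 ÷ 1.1795 = 702 RPM
shaft 3 → shaft 4 (internal gear, 88/46): 702 ÷ 1.913 = 366.95 RPM
shaft 4 → the spindle (gear mesh, 99/34): 366.95 ÷ 2.9118 = 126.02 RPM

126.0 RPM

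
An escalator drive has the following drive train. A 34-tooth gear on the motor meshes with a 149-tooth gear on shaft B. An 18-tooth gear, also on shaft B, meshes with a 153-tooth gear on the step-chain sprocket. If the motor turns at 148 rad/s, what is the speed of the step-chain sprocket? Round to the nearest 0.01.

3.97 rad/s

the motor → shaft B (gear mesh, 149/34): 148 ÷ 4.3824 = 33.772 rad/s
shaft B → the step-chain sprocket (gear mesh, 153/18): 33.772 ÷ 8.5 = 3.9732 rad/s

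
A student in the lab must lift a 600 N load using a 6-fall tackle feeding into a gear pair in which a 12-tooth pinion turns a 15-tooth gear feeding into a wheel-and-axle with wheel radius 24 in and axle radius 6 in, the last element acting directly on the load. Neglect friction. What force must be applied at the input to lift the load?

Block-and-tackle MA = number of supporting rope parts = 6.
Gear pair MA = 15/12 = 1.25.
Wheel-and-axle MA = R/r = 24/6 = 4.
Combined ideal MA = 6 × 1.25 × 4 = 30.
Effort = load / MA = 600 / 30 = 20 N.

20 N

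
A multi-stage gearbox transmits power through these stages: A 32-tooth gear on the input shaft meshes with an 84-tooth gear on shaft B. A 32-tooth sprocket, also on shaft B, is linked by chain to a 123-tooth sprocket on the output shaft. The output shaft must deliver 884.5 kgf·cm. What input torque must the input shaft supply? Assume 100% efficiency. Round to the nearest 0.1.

87.7 kgf·cm

Overall ratio R = 2.625 × 3.8438 = 10.09.
Input torque = output torque / R = 884.5 / 10.09 = 87.662 kgf·cm.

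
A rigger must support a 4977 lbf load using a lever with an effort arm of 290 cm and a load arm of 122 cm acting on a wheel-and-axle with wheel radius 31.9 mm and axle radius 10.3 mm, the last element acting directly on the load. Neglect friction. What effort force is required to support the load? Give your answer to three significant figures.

676 lbf

Lever MA = effort arm / load arm = 290/122 = 2.377.
Wheel-and-axle MA = R/r = 31.9/10.3 = 3.0971.
Combined ideal MA = 2.377 × 3.0971 = 7.3619.
Effort = load / MA = 4977 / 7.3619 = 676.05 lbf.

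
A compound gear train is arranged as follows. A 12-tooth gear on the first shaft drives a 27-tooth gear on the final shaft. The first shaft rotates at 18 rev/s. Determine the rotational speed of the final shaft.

gear mesh 27/12 = 2.25 → 18/2.25 = 8 rev/s

8 rev/s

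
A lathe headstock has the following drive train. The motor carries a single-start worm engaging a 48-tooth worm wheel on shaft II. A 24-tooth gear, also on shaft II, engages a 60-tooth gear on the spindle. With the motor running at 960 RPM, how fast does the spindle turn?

the motor → shaft II (worm, 48/1): 960 ÷ 48 = 20 RPM
shaft II → the spindle (gear mesh, 60/24): 20 ÷ 2.5 = 8 RPM

8 RPM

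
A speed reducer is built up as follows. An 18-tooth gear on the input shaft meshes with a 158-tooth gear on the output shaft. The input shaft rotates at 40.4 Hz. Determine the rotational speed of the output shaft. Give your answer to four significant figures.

the input shaft → the output shaft (gear mesh, 158/18): 40.4 ÷ 8.7778 = 4.6025 Hz

4.603 Hz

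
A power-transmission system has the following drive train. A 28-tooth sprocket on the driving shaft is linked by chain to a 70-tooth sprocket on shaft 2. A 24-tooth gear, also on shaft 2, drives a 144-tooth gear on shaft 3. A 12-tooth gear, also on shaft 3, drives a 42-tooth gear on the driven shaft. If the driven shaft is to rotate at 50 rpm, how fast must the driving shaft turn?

Overall ratio R = 2.5 × 6 × 3.5 = 52.5.
Required input speed = output speed × R = 50 × 52.5 = 2625 rpm.

2625 rpm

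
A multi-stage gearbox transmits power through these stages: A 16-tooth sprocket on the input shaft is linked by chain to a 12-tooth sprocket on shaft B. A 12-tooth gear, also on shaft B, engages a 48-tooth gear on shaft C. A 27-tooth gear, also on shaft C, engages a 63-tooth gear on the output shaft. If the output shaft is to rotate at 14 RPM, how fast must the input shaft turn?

Overall ratio R = 0.75 × 4 × 2.3333 = 7.
Required input speed = output speed × R = 14 × 7 = 98 RPM.

98 RPM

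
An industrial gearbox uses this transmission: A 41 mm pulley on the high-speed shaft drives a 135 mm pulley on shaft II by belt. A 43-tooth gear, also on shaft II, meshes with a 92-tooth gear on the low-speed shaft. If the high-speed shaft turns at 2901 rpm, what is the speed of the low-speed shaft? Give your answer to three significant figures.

412 rpm

belt 135/41 = 3.2927 → 2901/3.2927 = 881.04 rpm
gear mesh 92/43 = 2.1395 → 881.04/2.1395 = 411.79 rpm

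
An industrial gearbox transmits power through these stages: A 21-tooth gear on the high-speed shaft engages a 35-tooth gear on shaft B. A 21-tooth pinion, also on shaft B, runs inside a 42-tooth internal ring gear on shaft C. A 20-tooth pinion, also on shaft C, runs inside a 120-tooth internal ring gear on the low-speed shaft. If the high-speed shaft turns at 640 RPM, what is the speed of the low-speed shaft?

Gear mesh: ratio = 35/21 = 1.6667, so shaft B turns at 640 / 1.6667 = 384 RPM.
Internal gear: ratio = 42/21 = 2, so shaft C turns at 384 / 2 = 192 RPM.
Internal gear: ratio = 120/20 = 6, so the low-speed shaft turns at 192 / 6 = 32 RPM.

32 RPM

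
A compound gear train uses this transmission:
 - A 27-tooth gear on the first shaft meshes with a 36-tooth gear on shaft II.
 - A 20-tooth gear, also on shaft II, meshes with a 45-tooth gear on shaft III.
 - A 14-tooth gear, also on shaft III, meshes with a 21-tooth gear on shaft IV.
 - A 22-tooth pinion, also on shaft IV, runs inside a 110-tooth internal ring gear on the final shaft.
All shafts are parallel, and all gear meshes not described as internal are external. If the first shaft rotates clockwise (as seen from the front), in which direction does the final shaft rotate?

the first shaft → shaft II: external mesh, 1 reversal → CCW.
shaft II → shaft III: external mesh, 1 reversal → CW.
shaft III → shaft IV: external mesh, 1 reversal → CCW.
shaft IV → the final shaft: internal mesh, same direction → CCW.
3 reversals in total — an odd number — so the final shaft turns opposite to the first shaft.

counterclockwise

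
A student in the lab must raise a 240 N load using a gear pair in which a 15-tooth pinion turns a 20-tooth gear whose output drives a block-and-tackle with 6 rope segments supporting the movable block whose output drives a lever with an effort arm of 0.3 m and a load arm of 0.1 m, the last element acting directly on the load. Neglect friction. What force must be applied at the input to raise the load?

Gear pair MA = 20/15 = 1.3333.
Block-and-tackle MA = number of supporting rope parts = 6.
Lever MA = effort arm / load arm = 0.3/0.1 = 3.
Combined ideal MA = 1.3333 × 6 × 3 = 24.
Effort = load / MA = 240 / 24 = 10 N.

10 N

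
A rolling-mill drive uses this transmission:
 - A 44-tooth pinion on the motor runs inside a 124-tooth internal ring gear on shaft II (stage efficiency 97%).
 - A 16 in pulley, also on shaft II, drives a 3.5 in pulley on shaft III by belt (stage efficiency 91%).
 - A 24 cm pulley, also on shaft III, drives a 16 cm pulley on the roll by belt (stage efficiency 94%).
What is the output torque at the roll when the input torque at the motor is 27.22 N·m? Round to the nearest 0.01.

9.28 N·m

internal gear 124/44 = 2.8182 → τ = 27.22·2.8182·0.97 = 74.41 N·m
belt 3.5/16 = 0.21875 → τ = 74.41·0.21875·0.91 = 14.812 N·m
belt 16/24 = 0.66667 → τ = 14.812·0.66667·0.94 = 9.2823 N·m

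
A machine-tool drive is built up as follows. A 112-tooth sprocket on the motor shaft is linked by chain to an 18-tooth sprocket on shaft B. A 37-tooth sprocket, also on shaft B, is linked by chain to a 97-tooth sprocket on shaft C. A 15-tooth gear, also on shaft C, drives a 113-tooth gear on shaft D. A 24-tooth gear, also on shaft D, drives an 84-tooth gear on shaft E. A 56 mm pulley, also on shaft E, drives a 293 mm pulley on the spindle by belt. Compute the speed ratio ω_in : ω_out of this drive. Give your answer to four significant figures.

Each stage contributes driven/driver: chain 18/112 = 0.16071, chain 97/37 = 2.6216, gear mesh 113/15 = 7.5333, gear mesh 84/24 = 3.5, belt 293/56 = 5.2321.
Overall: 0.16071 × 2.6216 × 7.5333 × 3.5 × 5.2321 = 58.125.

58.12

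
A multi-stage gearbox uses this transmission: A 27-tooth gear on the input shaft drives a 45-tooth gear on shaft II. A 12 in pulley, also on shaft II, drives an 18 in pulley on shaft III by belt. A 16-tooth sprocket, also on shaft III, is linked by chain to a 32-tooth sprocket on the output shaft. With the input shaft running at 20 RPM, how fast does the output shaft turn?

4 RPM

Gear mesh: ratio = 45/27 = 1.6667, so shaft II turns at 20 / 1.6667 = 12 RPM.
Belt: ratio = 18/12 = 1.5, so shaft III turns at 12 / 1.5 = 8 RPM.
Chain: ratio = 32/16 = 2, so the output shaft turns at 8 / 2 = 4 RPM.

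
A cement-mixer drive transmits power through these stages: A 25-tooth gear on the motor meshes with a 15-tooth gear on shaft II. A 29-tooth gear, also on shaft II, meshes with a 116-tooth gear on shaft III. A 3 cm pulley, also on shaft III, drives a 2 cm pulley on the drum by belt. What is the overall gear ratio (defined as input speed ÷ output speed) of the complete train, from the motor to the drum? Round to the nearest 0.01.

Each stage contributes driven/driver: gear mesh 15/25 = 0.6, gear mesh 116/29 = 4, belt 2/3 = 0.66667.
Overall: 0.6 × 4 × 0.66667 = 1.6.

1.60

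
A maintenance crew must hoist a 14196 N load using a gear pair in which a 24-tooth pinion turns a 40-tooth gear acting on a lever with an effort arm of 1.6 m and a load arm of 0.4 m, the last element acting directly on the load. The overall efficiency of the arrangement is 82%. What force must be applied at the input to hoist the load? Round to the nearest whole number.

2597 N

Gear pair MA = 40/24 = 1.6667.
Lever MA = effort arm / load arm = 1.6/0.4 = 4.
Combined ideal MA = 1.6667 × 4 = 6.6667.
Actual MA = 6.6667 × 0.82 = 5.4667.
Effort = load / actual MA = 14196 / 5.4667 = 2596.8 N.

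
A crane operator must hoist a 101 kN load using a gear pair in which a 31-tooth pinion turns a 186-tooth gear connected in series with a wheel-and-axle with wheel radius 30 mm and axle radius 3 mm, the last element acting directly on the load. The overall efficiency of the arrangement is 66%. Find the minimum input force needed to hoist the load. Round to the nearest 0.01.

Gear pair MA = 186/31 = 6.
Wheel-and-axle MA = R/r = 30/3 = 10.
Combined ideal MA = 6 × 10 = 60.
Actual MA = 60 × 0.66 = 39.6.
Effort = load / actual MA = 101 / 39.6 = 2.5505 kN.

2.55 kN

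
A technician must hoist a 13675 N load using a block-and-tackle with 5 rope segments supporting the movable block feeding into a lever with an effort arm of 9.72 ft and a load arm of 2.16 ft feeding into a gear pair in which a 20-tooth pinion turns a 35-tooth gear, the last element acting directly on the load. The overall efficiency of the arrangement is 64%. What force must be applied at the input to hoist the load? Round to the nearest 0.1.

Block-and-tackle MA = number of supporting rope parts = 5.
Lever MA = effort arm / load arm = 9.72/2.16 = 4.5.
Gear pair MA = 35/20 = 1.75.
Combined ideal MA = 5 × 4.5 × 1.75 = 39.375.
Actual MA = 39.375 × 0.64 = 25.2.
Effort = load / actual MA = 13675 / 25.2 = 542.66 N.

542.7 N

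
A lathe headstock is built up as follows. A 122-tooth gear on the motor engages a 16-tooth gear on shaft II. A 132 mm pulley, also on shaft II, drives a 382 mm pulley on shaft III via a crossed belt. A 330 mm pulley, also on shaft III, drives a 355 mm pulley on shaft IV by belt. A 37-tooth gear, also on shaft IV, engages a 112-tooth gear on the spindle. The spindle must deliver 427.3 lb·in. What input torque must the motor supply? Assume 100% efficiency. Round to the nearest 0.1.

345.7 lb·in

Overall ratio R = 0.13115 × 2.8939 × 1.0758 × 3.027 = 1.2359.
Input torque = output torque / R = 427.3 / 1.2359 = 345.74 lb·in.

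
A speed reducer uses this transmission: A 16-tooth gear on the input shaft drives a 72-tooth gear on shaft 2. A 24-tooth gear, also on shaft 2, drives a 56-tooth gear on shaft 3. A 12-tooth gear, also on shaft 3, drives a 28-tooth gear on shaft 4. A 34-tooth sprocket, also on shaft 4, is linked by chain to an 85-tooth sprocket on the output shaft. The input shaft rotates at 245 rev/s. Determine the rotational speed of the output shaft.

4 rev/s

gear mesh 72/16 = 4.5 → 245/4.5 = 54.444 rev/s
gear mesh 56/24 = 2.3333 → 54.444/2.3333 = 23.333 rev/s
gear mesh 28/12 = 2.3333 → 23.333/2.3333 = 10 rev/s
chain 85/34 = 2.5 → 10/2.5 = 4 rev/s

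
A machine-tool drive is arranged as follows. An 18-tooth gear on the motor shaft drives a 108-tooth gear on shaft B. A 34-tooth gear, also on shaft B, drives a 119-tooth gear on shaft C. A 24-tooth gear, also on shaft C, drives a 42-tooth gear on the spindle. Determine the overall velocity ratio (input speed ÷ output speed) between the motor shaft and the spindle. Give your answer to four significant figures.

Each stage contributes driven/driver: gear mesh 108/18 = 6, gear mesh 119/34 = 3.5, gear mesh 42/24 = 1.75.
Overall: 6 × 3.5 × 1.75 = 36.75.

36.75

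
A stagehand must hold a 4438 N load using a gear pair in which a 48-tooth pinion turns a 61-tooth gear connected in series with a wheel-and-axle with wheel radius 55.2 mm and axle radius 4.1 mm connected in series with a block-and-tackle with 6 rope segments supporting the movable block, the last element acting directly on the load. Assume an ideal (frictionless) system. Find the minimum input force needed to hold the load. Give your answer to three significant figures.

Gear pair MA = 61/48 = 1.2708.
Wheel-and-axle MA = R/r = 55.2/4.1 = 13.463.
Block-and-tackle MA = number of supporting rope parts = 6.
Combined ideal MA = 1.2708 × 13.463 × 6 = 102.66.
Effort = load / MA = 4438 / 102.66 = 43.231 N.

43.2 N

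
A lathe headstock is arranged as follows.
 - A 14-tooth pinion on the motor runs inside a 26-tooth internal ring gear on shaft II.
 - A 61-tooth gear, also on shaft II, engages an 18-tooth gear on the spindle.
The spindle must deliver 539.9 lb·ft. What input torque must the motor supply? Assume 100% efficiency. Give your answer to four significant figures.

985.2 lb·ft

Overall ratio R = 1.8571 × 0.29508 = 0.54801.
Input torque = output torque / R = 539.9 / 0.54801 = 985.2 lb·ft.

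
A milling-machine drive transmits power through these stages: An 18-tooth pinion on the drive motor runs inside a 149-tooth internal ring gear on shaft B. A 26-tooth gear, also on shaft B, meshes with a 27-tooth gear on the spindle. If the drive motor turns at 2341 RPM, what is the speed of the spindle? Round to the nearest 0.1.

internal gear 149/18 = 8.2778 → 2341/8.2778 = 282.81 RPM
gear mesh 27/26 = 1.0385 → 282.81/1.0385 = 272.33 RPM

272.3 RPM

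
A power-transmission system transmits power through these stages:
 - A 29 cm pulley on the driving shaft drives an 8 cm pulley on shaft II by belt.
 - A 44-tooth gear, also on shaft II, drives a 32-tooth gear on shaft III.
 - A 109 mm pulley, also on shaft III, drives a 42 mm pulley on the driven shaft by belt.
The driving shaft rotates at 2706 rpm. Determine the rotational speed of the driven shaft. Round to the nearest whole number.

35004 rpm

Belt: ratio = 8/29 = 0.27586, so shaft II turns at 2706 / 0.27586 = 9809.2 rpm.
Gear mesh: ratio = 32/44 = 0.72727, so shaft III turns at 9809.2 / 0.72727 = 13488 rpm.
Belt: ratio = 42/109 = 0.38532, so the driven shaft turns at 13488 / 0.38532 = 35004 rpm.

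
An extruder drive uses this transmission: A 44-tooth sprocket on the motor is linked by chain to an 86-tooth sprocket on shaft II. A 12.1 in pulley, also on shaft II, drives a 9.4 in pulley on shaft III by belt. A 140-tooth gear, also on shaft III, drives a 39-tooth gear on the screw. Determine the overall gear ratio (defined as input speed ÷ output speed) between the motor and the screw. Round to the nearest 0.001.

0.423

Each stage contributes driven/driver: chain 86/44 = 1.9545, belt 9.4/12.1 = 0.77686, gear mesh 39/140 = 0.27857.
Overall: 1.9545 × 0.77686 × 0.27857 = 0.42298.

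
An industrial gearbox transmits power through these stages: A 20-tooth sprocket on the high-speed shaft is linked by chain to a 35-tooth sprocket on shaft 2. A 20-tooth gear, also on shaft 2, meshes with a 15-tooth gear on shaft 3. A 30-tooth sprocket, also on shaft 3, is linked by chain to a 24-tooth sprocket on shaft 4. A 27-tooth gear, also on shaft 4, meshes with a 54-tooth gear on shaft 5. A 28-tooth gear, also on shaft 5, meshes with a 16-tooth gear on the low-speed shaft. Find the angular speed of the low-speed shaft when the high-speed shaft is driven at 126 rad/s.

105 rad/s

chain 35/20 = 1.75 → 126/1.75 = 72 rad/s
gear mesh 15/20 = 0.75 → 72/0.75 = 96 rad/s
chain 24/30 = 0.8 → 96/0.8 = 120 rad/s
gear mesh 54/27 = 2 → 120/2 = 60 rad/s
gear mesh 16/28 = 0.57143 → 60/0.57143 = 105 rad/s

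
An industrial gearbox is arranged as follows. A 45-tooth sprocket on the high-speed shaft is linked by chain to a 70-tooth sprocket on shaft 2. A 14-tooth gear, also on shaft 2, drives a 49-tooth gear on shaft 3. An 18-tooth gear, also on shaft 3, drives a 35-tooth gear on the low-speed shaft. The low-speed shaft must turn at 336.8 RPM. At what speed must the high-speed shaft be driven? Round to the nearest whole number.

Overall ratio R = 1.5556 × 3.5 × 1.9444 = 10.586.
Required input speed = output speed × R = 336.8 × 10.586 = 3565.5 RPM.

3566 RPM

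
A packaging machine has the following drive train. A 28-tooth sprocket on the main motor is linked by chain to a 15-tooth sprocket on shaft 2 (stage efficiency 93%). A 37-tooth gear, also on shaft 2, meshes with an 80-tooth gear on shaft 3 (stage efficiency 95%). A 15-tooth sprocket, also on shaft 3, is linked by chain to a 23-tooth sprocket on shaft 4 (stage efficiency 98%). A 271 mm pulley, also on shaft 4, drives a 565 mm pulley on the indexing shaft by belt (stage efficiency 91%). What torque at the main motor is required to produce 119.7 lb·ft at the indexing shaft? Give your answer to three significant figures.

Overall ratio R = 0.53571 × 2.1622 × 1.5333 × 2.0849 = 3.7029; overall efficiency η = 0.93 × 0.95 × 0.98 × 0.91 = 0.7879.
Input torque = output torque / (R × η) = 119.7 / (3.7029 × 0.7879) = 41.028 lb·ft.

41.0 lb·ft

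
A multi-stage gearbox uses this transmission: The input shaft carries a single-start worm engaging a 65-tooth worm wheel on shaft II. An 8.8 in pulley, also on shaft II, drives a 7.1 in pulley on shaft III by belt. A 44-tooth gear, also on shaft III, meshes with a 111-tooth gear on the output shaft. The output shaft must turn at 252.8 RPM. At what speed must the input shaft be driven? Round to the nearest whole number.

33445 RPM

Overall ratio R = 65 × 0.80682 × 2.5227 = 132.3.
Required input speed = output speed × R = 252.8 × 132.3 = 33445 RPM.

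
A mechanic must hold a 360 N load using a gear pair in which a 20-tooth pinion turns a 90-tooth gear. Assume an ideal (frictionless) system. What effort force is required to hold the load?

Gear pair MA = 90/20 = 4.5.
Effort = load / MA = 360 / 4.5 = 80 N.

80 N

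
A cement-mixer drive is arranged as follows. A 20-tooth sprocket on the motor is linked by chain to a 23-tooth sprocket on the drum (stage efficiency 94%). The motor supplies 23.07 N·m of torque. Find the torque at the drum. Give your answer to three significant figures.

Chain: ratio = 23/20 = 1.15; torque at the drum = 23.07 × 1.15 × 0.94 = 24.939 N·m.

24.9 N·m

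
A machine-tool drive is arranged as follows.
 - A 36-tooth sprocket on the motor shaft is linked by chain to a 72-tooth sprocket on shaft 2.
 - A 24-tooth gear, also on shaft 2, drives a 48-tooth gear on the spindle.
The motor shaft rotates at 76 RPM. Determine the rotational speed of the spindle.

Chain: ratio = 72/36 = 2, so shaft 2 turns at 76 / 2 = 38 RPM.
Gear mesh: ratio = 48/24 = 2, so the spindle turns at 38 / 2 = 19 RPM.

19 RPM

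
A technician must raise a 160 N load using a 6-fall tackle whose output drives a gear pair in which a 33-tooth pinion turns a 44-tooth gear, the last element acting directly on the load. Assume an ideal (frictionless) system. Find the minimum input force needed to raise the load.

20 N

Block-and-tackle MA = number of supporting rope parts = 6.
Gear pair MA = 44/33 = 1.3333.
Combined ideal MA = 6 × 1.3333 = 8.
Effort = load / MA = 160 / 8 = 20 N.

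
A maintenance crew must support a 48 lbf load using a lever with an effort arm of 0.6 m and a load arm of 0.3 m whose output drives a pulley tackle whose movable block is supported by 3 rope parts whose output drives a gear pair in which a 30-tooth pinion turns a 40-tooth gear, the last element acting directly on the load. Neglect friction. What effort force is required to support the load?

Lever MA = effort arm / load arm = 0.6/0.3 = 2.
Block-and-tackle MA = number of supporting rope parts = 3.
Gear pair MA = 40/30 = 1.3333.
Combined ideal MA = 2 × 3 × 1.3333 = 8.
Effort = load / MA = 48 / 8 = 6 lbf.

6 lbf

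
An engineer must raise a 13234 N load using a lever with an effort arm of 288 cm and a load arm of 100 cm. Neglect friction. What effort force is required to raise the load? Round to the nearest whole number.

4595 N

Lever MA = effort arm / load arm = 288/100 = 2.88.
Effort = load / MA = 13234 / 2.88 = 4595.1 N.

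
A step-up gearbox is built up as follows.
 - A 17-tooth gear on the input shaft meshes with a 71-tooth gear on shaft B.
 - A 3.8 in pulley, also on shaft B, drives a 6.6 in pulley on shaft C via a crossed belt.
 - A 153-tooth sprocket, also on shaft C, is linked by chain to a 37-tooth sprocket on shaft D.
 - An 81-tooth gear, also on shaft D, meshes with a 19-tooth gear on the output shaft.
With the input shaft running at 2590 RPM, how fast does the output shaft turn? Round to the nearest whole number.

6294 RPM

the input shaft → shaft B (gear mesh, 71/17): 2590 ÷ 4.1765 = 620.14 RPM
shaft B → shaft C (belt, 6.6/3.8): 620.14 ÷ 1.7368 = 357.05 RPM
shaft C → shaft D (chain, 37/153): 357.05 ÷ 0.24183 = 1476.5 RPM
shaft D → the output shaft (gear mesh, 19/81): 1476.5 ÷ 0.23457 = 6294.4 RPM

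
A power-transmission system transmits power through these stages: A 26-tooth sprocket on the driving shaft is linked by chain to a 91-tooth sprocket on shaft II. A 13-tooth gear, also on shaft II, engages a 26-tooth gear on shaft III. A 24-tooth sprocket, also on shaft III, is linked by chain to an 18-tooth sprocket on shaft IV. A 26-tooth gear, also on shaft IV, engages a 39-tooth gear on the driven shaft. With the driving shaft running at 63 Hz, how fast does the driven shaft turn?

chain 91/26 = 3.5 → 63/3.5 = 18 Hz
gear mesh 26/13 = 2 → 18/2 = 9 Hz
chain 18/24 = 0.75 → 9/0.75 = 12 Hz
gear mesh 39/26 = 1.5 → 12/1.5 = 8 Hz

8 Hz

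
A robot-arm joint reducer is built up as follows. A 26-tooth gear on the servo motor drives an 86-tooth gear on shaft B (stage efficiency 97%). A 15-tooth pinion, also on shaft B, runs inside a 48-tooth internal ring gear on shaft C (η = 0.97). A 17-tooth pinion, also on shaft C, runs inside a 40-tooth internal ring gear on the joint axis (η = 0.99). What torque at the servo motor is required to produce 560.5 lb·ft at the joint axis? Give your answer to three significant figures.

Overall ratio R = 3.3077 × 3.2 × 2.3529 = 24.905; overall efficiency η = 0.97 × 0.97 × 0.99 = 0.9315.
Input torque = output torque / (R × η) = 560.5 / (24.905 × 0.9315) = 24.161 lb·ft.

24.2 lb·ft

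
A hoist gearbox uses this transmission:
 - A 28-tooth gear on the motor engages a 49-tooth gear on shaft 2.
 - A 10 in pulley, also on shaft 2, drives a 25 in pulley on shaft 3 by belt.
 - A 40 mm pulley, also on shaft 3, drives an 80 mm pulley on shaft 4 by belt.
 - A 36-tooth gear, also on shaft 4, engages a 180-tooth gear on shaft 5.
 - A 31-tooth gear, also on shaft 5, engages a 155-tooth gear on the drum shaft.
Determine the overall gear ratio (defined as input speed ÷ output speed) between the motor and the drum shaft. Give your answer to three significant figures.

Each stage contributes driven/driver: gear mesh 49/28 = 1.75, belt 25/10 = 2.5, belt 80/40 = 2, gear mesh 180/36 = 5, gear mesh 155/31 = 5.
Overall: 1.75 × 2.5 × 2 × 5 × 5 = 218.75.

219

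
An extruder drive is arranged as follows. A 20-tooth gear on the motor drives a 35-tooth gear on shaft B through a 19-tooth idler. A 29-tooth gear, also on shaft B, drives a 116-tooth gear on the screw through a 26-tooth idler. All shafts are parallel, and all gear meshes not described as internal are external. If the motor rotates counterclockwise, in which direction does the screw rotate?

counterclockwise

the motor → shaft B: driver → idler → driven is 2 external meshes, 2 reversals → CCW.
shaft B → the screw: driver → idler → driven is 2 external meshes, 2 reversals → CCW.
4 reversals in total — an even number — so the screw turns the same way as the motor.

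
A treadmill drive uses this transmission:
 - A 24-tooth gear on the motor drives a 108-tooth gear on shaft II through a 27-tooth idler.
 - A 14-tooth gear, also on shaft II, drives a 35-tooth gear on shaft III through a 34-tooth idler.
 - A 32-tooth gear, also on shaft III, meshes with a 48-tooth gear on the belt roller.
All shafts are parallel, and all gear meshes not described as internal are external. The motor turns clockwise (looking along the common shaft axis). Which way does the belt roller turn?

the motor → shaft II: driver → idler → driven is 2 external meshes, 2 reversals → CW.
shaft II → shaft III: driver → idler → driven is 2 external meshes, 2 reversals → CW.
shaft III → the belt roller: external mesh, 1 reversal → CCW.
5 reversals in total — an odd number — so the belt roller turns opposite to the motor.

counterclockwise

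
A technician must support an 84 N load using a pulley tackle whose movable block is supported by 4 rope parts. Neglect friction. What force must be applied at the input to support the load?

21 N

Block-and-tackle MA = number of supporting rope parts = 4.
Effort = load / MA = 84 / 4 = 21 N.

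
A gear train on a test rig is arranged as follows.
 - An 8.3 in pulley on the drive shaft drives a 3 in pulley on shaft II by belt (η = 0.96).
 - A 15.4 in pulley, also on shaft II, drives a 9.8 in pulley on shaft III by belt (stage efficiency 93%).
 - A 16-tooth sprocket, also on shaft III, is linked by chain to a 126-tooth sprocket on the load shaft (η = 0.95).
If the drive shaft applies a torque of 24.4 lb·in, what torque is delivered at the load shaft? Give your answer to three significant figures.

After the belt (3/8.3): 24.4 × 0.36145 × 0.96 = 8.4665 lb·in
After the belt (9.8/15.4): 8.4665 × 0.63636 × 0.93 = 5.0106 lb·in
After the chain (126/16): 5.0106 × 7.875 × 0.95 = 37.486 lb·in

37.5 lb·in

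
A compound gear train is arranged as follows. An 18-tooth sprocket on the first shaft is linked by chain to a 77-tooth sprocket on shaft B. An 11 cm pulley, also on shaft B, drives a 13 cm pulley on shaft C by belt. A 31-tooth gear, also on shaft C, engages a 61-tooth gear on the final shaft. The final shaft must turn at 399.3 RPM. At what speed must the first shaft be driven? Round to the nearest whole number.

Overall ratio R = 4.2778 × 1.1818 × 1.9677 = 9.948.
Required input speed = output speed × R = 399.3 × 9.948 = 3972.2 RPM.

3972 RPM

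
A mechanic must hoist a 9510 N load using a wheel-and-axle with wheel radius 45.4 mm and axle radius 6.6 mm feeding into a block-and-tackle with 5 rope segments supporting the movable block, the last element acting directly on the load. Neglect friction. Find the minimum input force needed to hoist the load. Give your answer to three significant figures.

Wheel-and-axle MA = R/r = 45.4/6.6 = 6.8788.
Block-and-tackle MA = number of supporting rope parts = 5.
Combined ideal MA = 6.8788 × 5 = 34.394.
Effort = load / MA = 9510 / 34.394 = 276.5 N.

277 N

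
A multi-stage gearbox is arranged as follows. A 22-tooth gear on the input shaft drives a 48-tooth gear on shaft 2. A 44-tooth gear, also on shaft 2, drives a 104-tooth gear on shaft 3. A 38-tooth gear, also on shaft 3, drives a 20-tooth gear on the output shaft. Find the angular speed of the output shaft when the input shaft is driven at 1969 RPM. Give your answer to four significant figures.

725.4 RPM

Gear mesh: ratio = 48/22 = 2.1818, so shaft 2 turns at 1969 / 2.1818 = 902.46 RPM.
Gear mesh: ratio = 104/44 = 2.3636, so shaft 3 turns at 902.46 / 2.3636 = 381.81 RPM.
Gear mesh: ratio = 20/38 = 0.52632, so the output shaft turns at 381.81 / 0.52632 = 725.44 RPM.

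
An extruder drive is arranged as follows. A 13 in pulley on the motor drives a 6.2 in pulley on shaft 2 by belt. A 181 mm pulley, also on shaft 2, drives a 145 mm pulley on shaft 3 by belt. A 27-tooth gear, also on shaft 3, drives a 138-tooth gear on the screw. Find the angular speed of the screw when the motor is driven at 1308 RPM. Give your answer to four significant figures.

belt 6.2/13 = 0.47692 → 1308/0.47692 = 2742.6 RPM
belt 145/181 = 0.8011 → 2742.6/0.8011 = 3423.5 RPM
gear mesh 138/27 = 5.1111 → 3423.5/5.1111 = 669.81 RPM

669.8 RPM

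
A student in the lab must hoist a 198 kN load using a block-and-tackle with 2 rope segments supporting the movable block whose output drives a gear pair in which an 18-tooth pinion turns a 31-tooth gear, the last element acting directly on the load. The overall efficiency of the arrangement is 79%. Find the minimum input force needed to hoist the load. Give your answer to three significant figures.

72.8 kN

Block-and-tackle MA = number of supporting rope parts = 2.
Gear pair MA = 31/18 = 1.7222.
Combined ideal MA = 2 × 1.7222 = 3.4444.
Actual MA = 3.4444 × 0.79 = 2.7211.
Effort = load / actual MA = 198 / 2.7211 = 72.764 kN.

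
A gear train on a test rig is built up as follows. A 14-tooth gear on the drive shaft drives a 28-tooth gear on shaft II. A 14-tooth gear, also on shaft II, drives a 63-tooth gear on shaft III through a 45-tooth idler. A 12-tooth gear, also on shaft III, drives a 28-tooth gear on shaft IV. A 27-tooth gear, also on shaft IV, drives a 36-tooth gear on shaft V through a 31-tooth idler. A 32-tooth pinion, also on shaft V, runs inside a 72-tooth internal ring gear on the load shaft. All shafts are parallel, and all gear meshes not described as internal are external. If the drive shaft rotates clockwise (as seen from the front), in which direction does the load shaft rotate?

clockwise

the drive shaft → shaft II: external mesh, 1 reversal → CCW.
shaft II → shaft III: driver → idler → driven is 2 external meshes, 2 reversals → CCW.
shaft III → shaft IV: external mesh, 1 reversal → CW.
shaft IV → shaft V: driver → idler → driven is 2 external meshes, 2 reversals → CW.
shaft V → the load shaft: internal mesh, same direction → CW.
6 reversals in total — an even number — so the load shaft turns the same way as the drive shaft.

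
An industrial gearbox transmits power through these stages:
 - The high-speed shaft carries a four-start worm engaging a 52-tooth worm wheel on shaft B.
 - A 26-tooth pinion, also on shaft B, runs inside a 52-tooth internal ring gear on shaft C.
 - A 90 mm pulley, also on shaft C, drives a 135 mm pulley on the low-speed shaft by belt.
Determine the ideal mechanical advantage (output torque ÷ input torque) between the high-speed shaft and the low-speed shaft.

39

Each stage contributes driven/driver: worm 52/4 = 13, internal gear 52/26 = 2, belt 135/90 = 1.5.
Overall: 13 × 2 × 1.5 = 39.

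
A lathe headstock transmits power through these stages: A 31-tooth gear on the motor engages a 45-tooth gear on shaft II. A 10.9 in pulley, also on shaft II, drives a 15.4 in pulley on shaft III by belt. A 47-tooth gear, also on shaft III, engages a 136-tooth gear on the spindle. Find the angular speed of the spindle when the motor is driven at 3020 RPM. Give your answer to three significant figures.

509 RPM

gear mesh 45/31 = 1.4516 → 3020/1.4516 = 2080.4 RPM
belt 15.4/10.9 = 1.4128 → 2080.4/1.4128 = 1472.5 RPM
gear mesh 136/47 = 2.8936 → 1472.5/2.8936 = 508.89 RPM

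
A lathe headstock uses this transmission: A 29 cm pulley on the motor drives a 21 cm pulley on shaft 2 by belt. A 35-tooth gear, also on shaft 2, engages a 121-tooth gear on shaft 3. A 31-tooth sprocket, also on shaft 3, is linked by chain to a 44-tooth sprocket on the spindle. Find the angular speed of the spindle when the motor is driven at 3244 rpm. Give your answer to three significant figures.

Belt: ratio = 21/29 = 0.72414, so shaft 2 turns at 3244 / 0.72414 = 4479.8 rpm.
Gear mesh: ratio = 121/35 = 3.4571, so shaft 3 turns at 4479.8 / 3.4571 = 1295.8 rpm.
Chain: ratio = 44/31 = 1.4194, so the spindle turns at 1295.8 / 1.4194 = 912.96 rpm.

913 rpm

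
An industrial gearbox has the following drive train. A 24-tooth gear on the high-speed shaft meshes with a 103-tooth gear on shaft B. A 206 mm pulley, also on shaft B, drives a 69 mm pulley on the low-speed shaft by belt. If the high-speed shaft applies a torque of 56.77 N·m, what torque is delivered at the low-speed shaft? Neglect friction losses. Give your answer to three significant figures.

After the gear mesh (103/24): 56.77 × 4.2917 = 243.64 N·m
After the belt (69/206): 243.64 × 0.33495 = 81.607 N·m

81.6 N·m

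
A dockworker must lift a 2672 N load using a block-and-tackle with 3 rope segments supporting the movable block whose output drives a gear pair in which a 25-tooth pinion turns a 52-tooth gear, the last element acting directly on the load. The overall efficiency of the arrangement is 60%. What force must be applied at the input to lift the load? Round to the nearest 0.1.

Block-and-tackle MA = number of supporting rope parts = 3.
Gear pair MA = 52/25 = 2.08.
Combined ideal MA = 3 × 2.08 = 6.24.
Actual MA = 6.24 × 0.60 = 3.744.
Effort = load / actual MA = 2672 / 3.744 = 713.68 N.

713.7 N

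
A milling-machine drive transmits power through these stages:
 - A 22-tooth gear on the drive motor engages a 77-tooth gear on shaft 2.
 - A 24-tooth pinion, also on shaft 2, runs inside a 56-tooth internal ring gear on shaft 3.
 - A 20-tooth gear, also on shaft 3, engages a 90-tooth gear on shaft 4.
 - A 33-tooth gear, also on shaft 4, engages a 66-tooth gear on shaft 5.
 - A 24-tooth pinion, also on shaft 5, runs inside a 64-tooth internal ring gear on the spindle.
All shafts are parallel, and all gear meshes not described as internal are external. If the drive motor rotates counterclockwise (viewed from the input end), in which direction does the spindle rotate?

the drive motor → shaft 2: external mesh, 1 reversal → CW.
shaft 2 → shaft 3: internal mesh, same direction → CW.
shaft 3 → shaft 4: external mesh, 1 reversal → CCW.
shaft 4 → shaft 5: external mesh, 1 reversal → CW.
shaft 5 → the spindle: internal mesh, same direction → CW.
3 reversals in total — an odd number — so the spindle turns opposite to the drive motor.

clockwise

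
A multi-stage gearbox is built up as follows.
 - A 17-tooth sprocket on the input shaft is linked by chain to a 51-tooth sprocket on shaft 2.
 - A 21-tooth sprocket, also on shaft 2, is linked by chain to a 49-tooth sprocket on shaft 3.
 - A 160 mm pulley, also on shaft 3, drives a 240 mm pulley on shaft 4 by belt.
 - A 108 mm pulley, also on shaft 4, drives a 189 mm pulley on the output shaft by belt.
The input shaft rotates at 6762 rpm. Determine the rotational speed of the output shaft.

Chain: ratio = 51/17 = 3, so shaft 2 turns at 6762 / 3 = 2254 rpm.
Chain: ratio = 49/21 = 2.3333, so shaft 3 turns at 2254 / 2.3333 = 966 rpm.
Belt: ratio = 240/160 = 1.5, so shaft 4 turns at 966 / 1.5 = 644 rpm.
Belt: ratio = 189/108 = 1.75, so the output shaft turns at 644 / 1.75 = 368 rpm.

368 rpm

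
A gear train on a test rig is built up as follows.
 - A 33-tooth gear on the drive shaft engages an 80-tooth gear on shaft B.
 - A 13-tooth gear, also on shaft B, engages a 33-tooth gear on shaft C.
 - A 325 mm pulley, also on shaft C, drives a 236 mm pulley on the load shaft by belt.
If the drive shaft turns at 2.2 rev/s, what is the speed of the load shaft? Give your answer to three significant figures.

0.492 rev/s

Gear mesh: ratio = 80/33 = 2.4242, so shaft B turns at 2.2 / 2.4242 = 0.9075 rev/s.
Gear mesh: ratio = 33/13 = 2.5385, so shaft C turns at 0.9075 / 2.5385 = 0.3575 rev/s.
Belt: ratio = 236/325 = 0.72615, so the load shaft turns at 0.3575 / 0.72615 = 0.49232 rev/s.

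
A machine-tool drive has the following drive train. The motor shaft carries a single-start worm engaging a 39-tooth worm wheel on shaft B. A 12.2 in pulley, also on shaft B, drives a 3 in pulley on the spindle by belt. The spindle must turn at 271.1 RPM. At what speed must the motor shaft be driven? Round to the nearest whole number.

2600 RPM

Overall ratio R = 39 × 0.2459 = 9.5902.
Required input speed = output speed × R = 271.1 × 9.5902 = 2599.9 RPM.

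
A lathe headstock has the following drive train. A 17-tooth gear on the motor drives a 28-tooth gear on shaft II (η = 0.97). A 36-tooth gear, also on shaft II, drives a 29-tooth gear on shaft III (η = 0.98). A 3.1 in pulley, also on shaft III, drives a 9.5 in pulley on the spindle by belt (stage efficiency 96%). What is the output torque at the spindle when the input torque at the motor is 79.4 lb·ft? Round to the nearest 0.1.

294.6 lb·ft

Gear mesh: ratio = 28/17 = 1.6471; torque at shaft II = 79.4 × 1.6471 × 0.97 = 126.85 lb·ft.
Gear mesh: ratio = 29/36 = 0.80556; torque at shaft III = 126.85 × 0.80556 × 0.98 = 100.14 lb·ft.
Belt: ratio = 9.5/3.1 = 3.0645; torque at the spindle = 100.14 × 3.0645 × 0.96 = 294.62 lb·ft.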